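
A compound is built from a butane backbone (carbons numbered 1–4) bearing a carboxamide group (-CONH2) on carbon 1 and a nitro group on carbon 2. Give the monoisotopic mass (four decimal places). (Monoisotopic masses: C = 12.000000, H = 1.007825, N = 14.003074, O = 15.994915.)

Atom tally by fragment:
  H2NOCCH2 → C:2 H:4 O:1 N:1
  CH(NO2) → C:1 H:1 N:1 O:2
  CH2 → C:1 H:2
  CH3 → C:1 H:3
Element totals:
  C: 5
  H: 10
  N: 2
  O: 3
Molecular formula: C5H10N2O3.
  M = 5(12.0) + 10(1.007825) + 2(14.003074) + 3(15.994915)
    = 60.000000 + 10.078250 + 28.006148 + 47.984745 = 146.069143

146.0691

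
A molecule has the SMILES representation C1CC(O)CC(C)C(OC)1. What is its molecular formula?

Atom tally by fragment:
  cyclohexane ring core → C:6 H:12
  (− 3 ring H displaced by substituents)
  + OH → O:1 H:1
  + CH3 → C:1 H:3
  + OCH3 → C:1 H:3 O:1
Element totals:
  C: 8
  H: 16
  O: 2

C8H16O2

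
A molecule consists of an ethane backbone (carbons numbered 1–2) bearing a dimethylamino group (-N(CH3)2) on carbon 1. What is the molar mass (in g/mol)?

73.14 g/mol

Atom tally by fragment:
  (CH3)2NCH2 → C:3 H:8 N:1
  CH3 → C:1 H:3
Element totals:
  C: 4
  H: 11
  N: 1
Molecular formula: C4H11N.
  M = 4(12.011) + 11(1.008) + 14.007
    = 48.044 + 11.088 + 14.007 = 73.139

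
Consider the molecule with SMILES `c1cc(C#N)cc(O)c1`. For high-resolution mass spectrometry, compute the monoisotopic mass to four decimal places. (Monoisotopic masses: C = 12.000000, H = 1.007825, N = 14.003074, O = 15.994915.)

119.0371

Atom tally by fragment:
  benzene ring core → C:6 H:6
  (− 2 ring H displaced by substituents)
  + CN → C:1 N:1
  + OH → O:1 H:1
Element totals:
  C: 7
  H: 5
  N: 1
  O: 1
Molecular formula: C7H5NO.
  M = 7(12.0) + 5(1.007825) + 14.003074 + 15.994915
    = 84.000000 + 5.039125 + 14.003074 + 15.994915 = 119.037114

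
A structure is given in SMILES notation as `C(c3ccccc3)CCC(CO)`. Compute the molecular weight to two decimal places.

Atom tally by fragment:
  C6H5CH2 → C:7 H:7
  CH2 → C:1 H:2
  CH2 → C:1 H:2
  CH2CH2OH → C:2 H:5 O:1
Element totals:
  C: 11
  H: 16
  O: 1
Molecular formula: C11H16O.
  M = 11(12.011) + 16(1.008) + 15.999
    = 132.121 + 16.128 + 15.999 = 164.248

164.25 g/mol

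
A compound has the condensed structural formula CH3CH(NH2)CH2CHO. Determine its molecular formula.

Element totals:
  C: 4
  H: 9
  N: 1
  O: 1

C4H9NO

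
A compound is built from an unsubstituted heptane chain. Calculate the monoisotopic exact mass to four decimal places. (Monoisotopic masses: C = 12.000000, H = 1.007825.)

100.1252

Atom tally by fragment:
  CH3 → C:1 H:3
  CH2 → C:1 H:2
  CH2 → C:1 H:2
  CH2 → C:1 H:2
  CH2 → C:1 H:2
  CH2 → C:1 H:2
  CH3 → C:1 H:3
Element totals:
  C: 7
  H: 16
Molecular formula: C7H16.
  M = 7(12.0) + 16(1.007825)
    = 84.000000 + 16.125200 = 100.125200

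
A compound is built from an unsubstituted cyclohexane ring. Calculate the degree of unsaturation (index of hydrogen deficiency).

1

Atom tally by fragment:
  cyclohexane ring core → C:6 H:12
Element totals:
  C: 6
  H: 12
Molecular formula: C6H12.
DoU = (2C + 2 + N − H − X) / 2 = (2·6 + 2 + 0 − 12 − 0) / 2 = 1.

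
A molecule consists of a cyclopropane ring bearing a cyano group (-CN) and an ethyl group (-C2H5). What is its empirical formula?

C6H9N

Atom tally by fragment:
  cyclopropane ring core → C:3 H:6
  (− 2 ring H displaced by substituents)
  + CN → C:1 N:1
  + C2H5 → C:2 H:5
Element totals:
  C: 6
  H: 9
  N: 1
Molecular formula: C6H9N.
gcd of subscripts (6, 9, 1) = 1, so the empirical formula equals the molecular formula.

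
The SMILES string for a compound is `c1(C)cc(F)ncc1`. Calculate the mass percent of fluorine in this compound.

Atom tally by fragment:
  pyridine ring core → C:5 H:5 N:1
  (− 2 ring H displaced by substituents)
  + CH3 → C:1 H:3
  + F → F:1
Element totals:
  C: 6
  H: 6
  F: 1
  N: 1
Molecular formula: C6H6FN.
Molar mass = 111.119 g/mol.
Mass from F: 1 × 18.998 = 18.998 g/mol.
%F = 18.998 / 111.119 × 100 = 17.10%.

17.10%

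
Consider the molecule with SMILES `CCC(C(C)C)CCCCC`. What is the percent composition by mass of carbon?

Atom tally by fragment:
  CH3 → C:1 H:3
  CH2 → C:1 H:2
  CH(CH(CH3)2) → C:4 H:8
  CH2 → C:1 H:2
  CH2 → C:1 H:2
  CH2 → C:1 H:2
  CH2 → C:1 H:2
  CH3 → C:1 H:3
Element totals:
  C: 11
  H: 24
Molecular formula: C11H24.
Molar mass = 156.313 g/mol.
Mass from C: 11 × 12.011 = 132.121 g/mol.
%C = 132.121 / 156.313 × 100 = 84.52%.

84.52%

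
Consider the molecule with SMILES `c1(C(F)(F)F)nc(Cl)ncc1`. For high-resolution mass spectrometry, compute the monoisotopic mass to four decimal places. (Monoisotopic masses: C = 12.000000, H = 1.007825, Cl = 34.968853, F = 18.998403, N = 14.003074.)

181.9859

Atom tally by fragment:
  pyrimidine ring core → C:4 H:4 N:2
  (− 2 ring H displaced by substituents)
  + CF3 → C:1 F:3
  + Cl → Cl:1
Element totals:
  C: 5
  H: 2
  Cl: 1
  F: 3
  N: 2
Molecular formula: C5H2ClF3N2.
  M = 5(12.0) + 2(1.007825) + 34.968853 + 3(18.998403) + 2(14.003074)
    = 60.000000 + 2.015650 + 34.968853 + 56.995209 + 28.006148 = 181.985860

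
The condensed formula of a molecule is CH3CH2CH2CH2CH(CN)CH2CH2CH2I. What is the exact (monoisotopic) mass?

265.0327

Atom tally by fragment:
  CH3 → C:1 H:3
  CH2 → C:1 H:2
  CH2 → C:1 H:2
  CH2 → C:1 H:2
  CH(CN) → C:2 H:1 N:1
  CH2 → C:1 H:2
  CH2 → C:1 H:2
  CH2I → C:1 H:2 I:1
Element totals:
  C: 9
  H: 16
  I: 1
  N: 1
Molecular formula: C9H16IN.
  M = 9(12.0) + 16(1.007825) + 126.904472 + 14.003074
    = 108.000000 + 16.125200 + 126.904472 + 14.003074 = 265.032746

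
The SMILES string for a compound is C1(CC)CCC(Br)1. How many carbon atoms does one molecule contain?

6

Atom tally by fragment:
  cyclobutane ring core → C:4 H:8
  (− 2 ring H displaced by substituents)
  + C2H5 → C:2 H:5
  + Br → Br:1
Element totals:
  C: 6
  H: 11
  Br: 1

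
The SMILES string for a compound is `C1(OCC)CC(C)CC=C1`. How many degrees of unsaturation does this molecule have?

Atom tally by fragment:
  cyclohexene ring core → C:6 H:10
  (− 2 ring H displaced by substituents)
  + OC2H5 → C:2 H:5 O:1
  + CH3 → C:1 H:3
Element totals:
  C: 9
  H: 16
  O: 1
Molecular formula: C9H16O.
DoU = (2C + 2 + N − H − X) / 2 = (2·9 + 2 + 0 − 16 − 0) / 2 = 2.

2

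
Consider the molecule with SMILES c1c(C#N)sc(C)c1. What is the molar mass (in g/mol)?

123.17 g/mol

Atom tally by fragment:
  thiophene ring core → C:4 H:4 S:1
  (− 2 ring H displaced by substituents)
  + CN → C:1 N:1
  + CH3 → C:1 H:3
Element totals:
  C: 6
  H: 5
  N: 1
  S: 1
Molecular formula: C6H5NS.
  M = 6(12.011) + 5(1.008) + 14.007 + 32.06
    = 72.066 + 5.040 + 14.007 + 32.060 = 123.173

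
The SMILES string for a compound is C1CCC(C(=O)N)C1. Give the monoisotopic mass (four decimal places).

Atom tally by fragment:
  cyclopentane ring core → C:5 H:10
  (− 1 ring H displaced by substituents)
  + CONH2 → C:1 H:2 O:1 N:1
Element totals:
  C: 6
  H: 11
  N: 1
  O: 1
Molecular formula: C6H11NO.
  M = 6(12.0) + 11(1.007825) + 14.003074 + 15.994915
    = 72.000000 + 11.086075 + 14.003074 + 15.994915 = 113.084064

113.0841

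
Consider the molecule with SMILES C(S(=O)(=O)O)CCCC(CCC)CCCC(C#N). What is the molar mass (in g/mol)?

Atom tally by fragment:
  HO3SCH2 → C:1 H:3 S:1 O:3
  CH2 → C:1 H:2
  CH2 → C:1 H:2
  CH2 → C:1 H:2
  CH(CH2CH2CH3) → C:4 H:8
  CH2 → C:1 H:2
  CH2 → C:1 H:2
  CH2 → C:1 H:2
  CH2CN → C:2 H:2 N:1
Element totals:
  C: 13
  H: 25
  N: 1
  O: 3
  S: 1
Molecular formula: C13H25NO3S.
  M = 13(12.011) + 25(1.008) + 14.007 + 3(15.999) + 32.06
    = 156.143 + 25.200 + 14.007 + 47.997 + 32.060 = 275.407

275.41 g/mol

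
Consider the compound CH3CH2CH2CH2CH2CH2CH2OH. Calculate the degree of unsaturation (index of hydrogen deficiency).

Element totals:
  C: 7
  H: 16
  O: 1
Molecular formula: C7H16O.
DoU = (2C + 2 + N − H − X) / 2 = (2·7 + 2 + 0 − 16 − 0) / 2 = 0.

0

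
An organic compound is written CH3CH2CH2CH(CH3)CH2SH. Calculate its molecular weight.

118.24 g/mol

Element totals:
  C: 6
  H: 14
  S: 1
Molecular formula: C6H14S.
  M = 6(12.011) + 14(1.008) + 32.06
    = 72.066 + 14.112 + 32.060 = 118.238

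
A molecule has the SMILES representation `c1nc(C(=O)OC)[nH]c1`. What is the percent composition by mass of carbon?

Atom tally by fragment:
  imidazole ring core → C:3 H:4 N:2
  (− 1 ring H displaced by substituents)
  + COOCH3 → C:2 H:3 O:2
Element totals:
  C: 5
  H: 6
  N: 2
  O: 2
Molecular formula: C5H6N2O2.
Molar mass = 126.115 g/mol.
Mass from C: 5 × 12.011 = 60.055 g/mol.
%C = 60.055 / 126.115 × 100 = 47.62%.

47.62%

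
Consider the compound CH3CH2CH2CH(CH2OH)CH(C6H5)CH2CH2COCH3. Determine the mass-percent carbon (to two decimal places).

Atom tally by fragment:
  CH3 → C:1 H:3
  CH2 → C:1 H:2
  CH2 → C:1 H:2
  CH(CH2OH) → C:2 H:4 O:1
  CH(C6H5) → C:7 H:6
  CH2 → C:1 H:2
  CH2COCH3 → C:3 H:5 O:1
Element totals:
  C: 16
  H: 24
  O: 2
Molecular formula: C16H24O2.
Molar mass = 248.366 g/mol.
Mass from C: 16 × 12.011 = 192.176 g/mol.
%C = 192.176 / 248.366 × 100 = 77.38%.

77.38%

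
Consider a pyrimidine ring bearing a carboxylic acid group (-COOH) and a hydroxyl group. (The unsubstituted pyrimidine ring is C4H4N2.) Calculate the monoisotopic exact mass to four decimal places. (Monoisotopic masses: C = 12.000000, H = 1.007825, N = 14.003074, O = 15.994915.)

Atom tally by fragment:
  pyrimidine ring core → C:4 H:4 N:2
  (− 2 ring H displaced by substituents)
  + COOH → C:1 H:1 O:2
  + OH → O:1 H:1
Element totals:
  C: 5
  H: 4
  N: 2
  O: 3
Molecular formula: C5H4N2O3.
  M = 5(12.0) + 4(1.007825) + 2(14.003074) + 3(15.994915)
    = 60.000000 + 4.031300 + 28.006148 + 47.984745 = 140.022193

140.0222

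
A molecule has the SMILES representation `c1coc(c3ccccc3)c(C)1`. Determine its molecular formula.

Atom tally by fragment:
  furan ring core → C:4 H:4 O:1
  (− 2 ring H displaced by substituents)
  + C6H5 → C:6 H:5
  + CH3 → C:1 H:3
Element totals:
  C: 11
  H: 10
  O: 1

C11H10O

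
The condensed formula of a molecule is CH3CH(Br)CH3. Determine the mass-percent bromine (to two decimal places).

Element totals:
  C: 3
  H: 7
  Br: 1
Molecular formula: C3H7Br.
Molar mass = 122.993 g/mol.
Mass from Br: 1 × 79.904 = 79.904 g/mol.
%Br = 79.904 / 122.993 × 100 = 64.97%.

64.97%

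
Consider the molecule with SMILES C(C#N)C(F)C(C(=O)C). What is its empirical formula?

C6H8FNO

Atom tally by fragment:
  NCCH2 → C:2 H:2 N:1
  CH(F) → C:1 H:1 F:1
  CH2COCH3 → C:3 H:5 O:1
Element totals:
  C: 6
  H: 8
  F: 1
  N: 1
  O: 1
Molecular formula: C6H8FNO.
gcd of subscripts (6, 1, 8, 1, 1) = 1, so the empirical formula equals the molecular formula.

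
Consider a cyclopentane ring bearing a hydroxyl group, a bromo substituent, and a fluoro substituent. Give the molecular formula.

Atom tally by fragment:
  cyclopentane ring core → C:5 H:10
  (− 3 ring H displaced by substituents)
  + OH → O:1 H:1
  + Br → Br:1
  + F → F:1
Element totals:
  C: 5
  H: 8
  Br: 1
  F: 1
  O: 1

C5H8BrFO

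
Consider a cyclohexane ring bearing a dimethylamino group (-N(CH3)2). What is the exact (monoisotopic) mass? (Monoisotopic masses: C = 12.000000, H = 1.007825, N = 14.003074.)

Atom tally by fragment:
  cyclohexane ring core → C:6 H:12
  (− 1 ring H displaced by substituents)
  + N(CH3)2 → N:1 C:2 H:6
Element totals:
  C: 8
  H: 17
  N: 1
Molecular formula: C8H17N.
  M = 8(12.0) + 17(1.007825) + 14.003074
    = 96.000000 + 17.133025 + 14.003074 = 127.136099

127.1361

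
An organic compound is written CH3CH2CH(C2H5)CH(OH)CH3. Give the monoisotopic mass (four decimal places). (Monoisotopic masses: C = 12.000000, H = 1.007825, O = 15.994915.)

Atom tally by fragment:
  CH3 → C:1 H:3
  CH2 → C:1 H:2
  CH(C2H5) → C:3 H:6
  CH(OH) → C:1 H:2 O:1
  CH3 → C:1 H:3
Element totals:
  C: 7
  H: 16
  O: 1
Molecular formula: C7H16O.
  M = 7(12.0) + 16(1.007825) + 15.994915
    = 84.000000 + 16.125200 + 15.994915 = 116.120115

116.1201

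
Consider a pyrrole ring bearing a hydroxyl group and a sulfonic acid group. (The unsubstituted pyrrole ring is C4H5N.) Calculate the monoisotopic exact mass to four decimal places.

Atom tally by fragment:
  pyrrole ring core → C:4 H:5 N:1
  (− 2 ring H displaced by substituents)
  + OH → O:1 H:1
  + SO3H → S:1 O:3 H:1
Element totals:
  C: 4
  H: 5
  N: 1
  O: 4
  S: 1
Molecular formula: C4H5NO4S.
  M = 4(12.0) + 5(1.007825) + 14.003074 + 4(15.994915) + 31.972071
    = 48.000000 + 5.039125 + 14.003074 + 63.979660 + 31.972071 = 162.993930

162.9939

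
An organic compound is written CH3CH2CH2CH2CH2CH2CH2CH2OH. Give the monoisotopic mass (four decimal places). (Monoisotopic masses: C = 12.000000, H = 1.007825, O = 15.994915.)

130.1358

Atom tally by fragment:
  CH3 → C:1 H:3
  CH2 → C:1 H:2
  CH2 → C:1 H:2
  CH2 → C:1 H:2
  CH2 → C:1 H:2
  CH2 → C:1 H:2
  CH2CH2OH → C:2 H:5 O:1
Element totals:
  C: 8
  H: 18
  O: 1
Molecular formula: C8H18O.
  M = 8(12.0) + 18(1.007825) + 15.994915
    = 96.000000 + 18.140850 + 15.994915 = 130.135765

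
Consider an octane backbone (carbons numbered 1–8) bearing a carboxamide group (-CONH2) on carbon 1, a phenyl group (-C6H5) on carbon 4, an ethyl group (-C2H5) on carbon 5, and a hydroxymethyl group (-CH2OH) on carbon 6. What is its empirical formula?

Atom tally by fragment:
  H2NOCCH2 → C:2 H:4 O:1 N:1
  CH2 → C:1 H:2
  CH2 → C:1 H:2
  CH(C6H5) → C:7 H:6
  CH(C2H5) → C:3 H:6
  CH(CH2OH) → C:2 H:4 O:1
  CH2 → C:1 H:2
  CH3 → C:1 H:3
Element totals:
  C: 18
  H: 29
  N: 1
  O: 2
Molecular formula: C18H29NO2.
gcd of subscripts (18, 29, 1, 2) = 1, so the empirical formula equals the molecular formula.

C18H29NO2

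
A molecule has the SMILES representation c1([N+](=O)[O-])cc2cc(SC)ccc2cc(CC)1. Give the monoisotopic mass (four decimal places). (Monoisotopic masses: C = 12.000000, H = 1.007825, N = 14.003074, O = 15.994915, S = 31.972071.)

247.0667

Atom tally by fragment:
  naphthalene ring system core → C:10 H:8
  (− 3 ring H displaced by substituents)
  + NO2 → N:1 O:2
  + SCH3 → C:1 H:3 S:1
  + C2H5 → C:2 H:5
Element totals:
  C: 13
  H: 13
  N: 1
  O: 2
  S: 1
Molecular formula: C13H13NO2S.
  M = 13(12.0) + 13(1.007825) + 14.003074 + 2(15.994915) + 31.972071
    = 156.000000 + 13.101725 + 14.003074 + 31.989830 + 31.972071 = 247.066700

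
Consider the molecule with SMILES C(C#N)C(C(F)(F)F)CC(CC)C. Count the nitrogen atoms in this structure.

Atom tally by fragment:
  NCCH2 → C:2 H:2 N:1
  CH(CF3) → C:2 H:1 F:3
  CH2 → C:1 H:2
  CH(C2H5) → C:3 H:6
  CH3 → C:1 H:3
Element totals:
  C: 9
  H: 14
  F: 3
  N: 1

1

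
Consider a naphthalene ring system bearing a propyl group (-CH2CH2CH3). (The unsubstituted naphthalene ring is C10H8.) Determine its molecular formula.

Atom tally by fragment:
  naphthalene ring system core → C:10 H:8
  (− 1 ring H displaced by substituents)
  + CH2CH2CH3 → C:3 H:7
Element totals:
  C: 13
  H: 14

C13H14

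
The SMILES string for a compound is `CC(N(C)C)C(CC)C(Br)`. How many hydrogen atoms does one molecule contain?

Atom tally by fragment:
  CH3 → C:1 H:3
  CH(N(CH3)2) → C:3 H:7 N:1
  CH(C2H5) → C:3 H:6
  CH2Br → C:1 H:2 Br:1
Element totals:
  C: 8
  H: 18
  Br: 1
  N: 1

18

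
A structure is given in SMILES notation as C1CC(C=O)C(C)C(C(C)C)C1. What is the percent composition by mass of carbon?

Atom tally by fragment:
  cyclohexane ring core → C:6 H:12
  (− 3 ring H displaced by substituents)
  + CHO → C:1 H:1 O:1
  + CH3 → C:1 H:3
  + CH(CH3)2 → C:3 H:7
Element totals:
  C: 11
  H: 20
  O: 1
Molecular formula: C11H20O.
Molar mass = 168.280 g/mol.
Mass from C: 11 × 12.011 = 132.121 g/mol.
%C = 132.121 / 168.280 × 100 = 78.51%.

78.51%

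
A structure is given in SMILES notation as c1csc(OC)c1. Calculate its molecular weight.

114.16 g/mol

Atom tally by fragment:
  thiophene ring core → C:4 H:4 S:1
  (− 1 ring H displaced by substituents)
  + OCH3 → C:1 H:3 O:1
Element totals:
  C: 5
  H: 6
  O: 1
  S: 1
Molecular formula: C5H6OS.
  M = 5(12.011) + 6(1.008) + 15.999 + 32.06
    = 60.055 + 6.048 + 15.999 + 32.060 = 114.162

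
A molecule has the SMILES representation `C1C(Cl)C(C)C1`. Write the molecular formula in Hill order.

Atom tally by fragment:
  cyclobutane ring core → C:4 H:8
  (− 2 ring H displaced by substituents)
  + Cl → Cl:1
  + CH3 → C:1 H:3
Element totals:
  C: 5
  H: 9
  Cl: 1

C5H9Cl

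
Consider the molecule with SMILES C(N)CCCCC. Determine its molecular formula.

Atom tally by fragment:
  H2NCH2 → C:1 H:4 N:1
  CH2 → C:1 H:2
  CH2 → C:1 H:2
  CH2 → C:1 H:2
  CH2 → C:1 H:2
  CH3 → C:1 H:3
Element totals:
  C: 6
  H: 15
  N: 1

C6H15N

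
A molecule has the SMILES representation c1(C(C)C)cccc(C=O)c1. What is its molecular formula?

Atom tally by fragment:
  benzene ring core → C:6 H:6
  (− 2 ring H displaced by substituents)
  + CH(CH3)2 → C:3 H:7
  + CHO → C:1 H:1 O:1
Element totals:
  C: 10
  H: 12
  O: 1

C10H12O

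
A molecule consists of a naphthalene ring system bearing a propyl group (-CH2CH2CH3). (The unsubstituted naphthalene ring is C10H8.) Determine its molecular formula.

Atom tally by fragment:
  naphthalene ring system core → C:10 H:8
  (− 1 ring H displaced by substituents)
  + CH2CH2CH3 → C:3 H:7
Element totals:
  C: 13
  H: 14

C13H14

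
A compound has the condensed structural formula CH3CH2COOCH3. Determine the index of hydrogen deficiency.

1

Atom tally by fragment:
  CH3 → C:1 H:3
  CH2COOCH3 → C:3 H:5 O:2
Element totals:
  C: 4
  H: 8
  O: 2
Molecular formula: C4H8O2.
DoU = (2C + 2 + N − H − X) / 2 = (2·4 + 2 + 0 − 8 − 0) / 2 = 1.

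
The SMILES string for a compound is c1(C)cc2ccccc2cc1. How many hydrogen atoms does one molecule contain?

10

Atom tally by fragment:
  naphthalene ring system core → C:10 H:8
  (− 1 ring H displaced by substituents)
  + CH3 → C:1 H:3
Element totals:
  C: 11
  H: 10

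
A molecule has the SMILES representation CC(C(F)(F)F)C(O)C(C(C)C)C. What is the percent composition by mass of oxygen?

Atom tally by fragment:
  CH3 → C:1 H:3
  CH(CF3) → C:2 H:1 F:3
  CH(OH) → C:1 H:2 O:1
  CH(CH(CH3)2) → C:4 H:8
  CH3 → C:1 H:3
Element totals:
  C: 9
  H: 17
  F: 3
  O: 1
Molecular formula: C9H17F3O.
Molar mass = 198.228 g/mol.
Mass from O: 1 × 15.999 = 15.999 g/mol.
%O = 15.999 / 198.228 × 100 = 8.07%.

8.07%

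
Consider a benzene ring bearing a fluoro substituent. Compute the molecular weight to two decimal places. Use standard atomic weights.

Atom tally by fragment:
  benzene ring core → C:6 H:6
  (− 1 ring H displaced by substituents)
  + F → F:1
Element totals:
  C: 6
  H: 5
  F: 1
Molecular formula: C6H5F.
  M = 6(12.011) + 5(1.008) + 18.998
    = 72.066 + 5.040 + 18.998 = 96.104

96.10 g/mol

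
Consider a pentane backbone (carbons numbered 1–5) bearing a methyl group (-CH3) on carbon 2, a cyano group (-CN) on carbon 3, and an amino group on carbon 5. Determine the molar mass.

126.20 g/mol

Atom tally by fragment:
  CH3 → C:1 H:3
  CH(CH3) → C:2 H:4
  CH(CN) → C:2 H:1 N:1
  CH2 → C:1 H:2
  CH2NH2 → C:1 H:4 N:1
Element totals:
  C: 7
  H: 14
  N: 2
Molecular formula: C7H14N2.
  M = 7(12.011) + 14(1.008) + 2(14.007)
    = 84.077 + 14.112 + 28.014 = 126.203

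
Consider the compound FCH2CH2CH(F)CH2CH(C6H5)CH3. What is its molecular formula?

Atom tally by fragment:
  FCH2 → C:1 H:2 F:1
  CH2 → C:1 H:2
  CH(F) → C:1 H:1 F:1
  CH2 → C:1 H:2
  CH(C6H5) → C:7 H:6
  CH3 → C:1 H:3
Element totals:
  C: 12
  H: 16
  F: 2

C12H16F2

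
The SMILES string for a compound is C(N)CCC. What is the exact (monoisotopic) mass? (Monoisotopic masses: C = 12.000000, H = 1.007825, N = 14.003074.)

73.0891

Atom tally by fragment:
  H2NCH2 → C:1 H:4 N:1
  CH2 → C:1 H:2
  CH2 → C:1 H:2
  CH3 → C:1 H:3
Element totals:
  C: 4
  H: 11
  N: 1
Molecular formula: C4H11N.
  M = 4(12.0) + 11(1.007825) + 14.003074
    = 48.000000 + 11.086075 + 14.003074 = 73.089149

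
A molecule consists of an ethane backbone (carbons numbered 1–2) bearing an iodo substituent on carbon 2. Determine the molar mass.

155.97 g/mol

Atom tally by fragment:
  CH3 → C:1 H:3
  CH2I → C:1 H:2 I:1
Element totals:
  C: 2
  H: 5
  I: 1
Molecular formula: C2H5I.
  M = 2(12.011) + 5(1.008) + 126.904
    = 24.022 + 5.040 + 126.904 = 155.966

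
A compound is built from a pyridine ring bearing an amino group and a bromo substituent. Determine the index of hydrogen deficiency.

4

Atom tally by fragment:
  pyridine ring core → C:5 H:5 N:1
  (− 2 ring H displaced by substituents)
  + NH2 → N:1 H:2
  + Br → Br:1
Element totals:
  C: 5
  H: 5
  Br: 1
  N: 2
Molecular formula: C5H5BrN2.
DoU = (2C + 2 + N − H − X) / 2 = (2·5 + 2 + 2 − 5 − 1) / 2 = 4.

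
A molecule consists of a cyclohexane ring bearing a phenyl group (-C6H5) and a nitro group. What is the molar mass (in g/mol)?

205.26 g/mol

Atom tally by fragment:
  cyclohexane ring core → C:6 H:12
  (− 2 ring H displaced by substituents)
  + C6H5 → C:6 H:5
  + NO2 → N:1 O:2
Element totals:
  C: 12
  H: 15
  N: 1
  O: 2
Molecular formula: C12H15NO2.
  M = 12(12.011) + 15(1.008) + 14.007 + 2(15.999)
    = 144.132 + 15.120 + 14.007 + 31.998 = 205.257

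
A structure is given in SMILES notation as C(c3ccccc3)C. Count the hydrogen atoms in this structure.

Atom tally by fragment:
  C6H5CH2 → C:7 H:7
  CH3 → C:1 H:3
Element totals:
  C: 8
  H: 10

10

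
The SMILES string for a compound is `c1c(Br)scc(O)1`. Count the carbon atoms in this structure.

Atom tally by fragment:
  thiophene ring core → C:4 H:4 S:1
  (− 2 ring H displaced by substituents)
  + Br → Br:1
  + OH → O:1 H:1
Element totals:
  C: 4
  H: 3
  Br: 1
  O: 1
  S: 1

4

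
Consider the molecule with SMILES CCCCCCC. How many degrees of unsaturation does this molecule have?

0

Atom tally by fragment:
  CH3 → C:1 H:3
  CH2 → C:1 H:2
  CH2 → C:1 H:2
  CH2 → C:1 H:2
  CH2 → C:1 H:2
  CH2 → C:1 H:2
  CH3 → C:1 H:3
Element totals:
  C: 7
  H: 16
Molecular formula: C7H16.
DoU = (2C + 2 + N − H − X) / 2 = (2·7 + 2 + 0 − 16 − 0) / 2 = 0.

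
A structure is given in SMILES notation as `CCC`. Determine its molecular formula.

Atom tally by fragment:
  CH3 → C:1 H:3
  CH2 → C:1 H:2
  CH3 → C:1 H:3
Element totals:
  C: 3
  H: 8

C3H8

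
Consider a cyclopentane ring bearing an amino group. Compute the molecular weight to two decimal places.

85.15 g/mol

Atom tally by fragment:
  cyclopentane ring core → C:5 H:10
  (− 1 ring H displaced by substituents)
  + NH2 → N:1 H:2
Element totals:
  C: 5
  H: 11
  N: 1
Molecular formula: C5H11N.
  M = 5(12.011) + 11(1.008) + 14.007
    = 60.055 + 11.088 + 14.007 = 85.150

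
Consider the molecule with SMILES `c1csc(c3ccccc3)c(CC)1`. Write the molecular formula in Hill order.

C12H12S

Atom tally by fragment:
  thiophene ring core → C:4 H:4 S:1
  (− 2 ring H displaced by substituents)
  + C6H5 → C:6 H:5
  + C2H5 → C:2 H:5
Element totals:
  C: 12
  H: 12
  S: 1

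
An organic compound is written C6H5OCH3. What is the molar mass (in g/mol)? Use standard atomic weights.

108.14 g/mol

Atom tally by fragment:
  benzene ring core → C:6 H:6
  (− 1 ring H displaced by substituents)
  + OCH3 → C:1 H:3 O:1
Element totals:
  C: 7
  H: 8
  O: 1
Molecular formula: C7H8O.
  M = 7(12.011) + 8(1.008) + 15.999
    = 84.077 + 8.064 + 15.999 = 108.140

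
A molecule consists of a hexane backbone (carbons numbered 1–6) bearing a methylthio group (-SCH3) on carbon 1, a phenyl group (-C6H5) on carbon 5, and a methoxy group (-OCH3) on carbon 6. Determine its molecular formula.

Atom tally by fragment:
  CH3SCH2 → C:2 H:5 S:1
  CH2 → C:1 H:2
  CH2 → C:1 H:2
  CH2 → C:1 H:2
  CH(C6H5) → C:7 H:6
  CH2OCH3 → C:2 H:5 O:1
Element totals:
  C: 14
  H: 22
  O: 1
  S: 1

C14H22OS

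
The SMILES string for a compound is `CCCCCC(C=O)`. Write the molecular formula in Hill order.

Atom tally by fragment:
  CH3 → C:1 H:3
  CH2 → C:1 H:2
  CH2 → C:1 H:2
  CH2 → C:1 H:2
  CH2 → C:1 H:2
  CH2CHO → C:2 H:3 O:1
Element totals:
  C: 7
  H: 14
  O: 1

C7H14O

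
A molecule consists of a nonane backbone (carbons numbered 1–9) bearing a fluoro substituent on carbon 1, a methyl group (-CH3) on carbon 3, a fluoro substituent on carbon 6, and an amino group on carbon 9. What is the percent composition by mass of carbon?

62.14%

Atom tally by fragment:
  FCH2 → C:1 H:2 F:1
  CH2 → C:1 H:2
  CH(CH3) → C:2 H:4
  CH2 → C:1 H:2
  CH2 → C:1 H:2
  CH(F) → C:1 H:1 F:1
  CH2 → C:1 H:2
  CH2 → C:1 H:2
  CH2NH2 → C:1 H:4 N:1
Element totals:
  C: 10
  H: 21
  F: 2
  N: 1
Molecular formula: C10H21F2N.
Molar mass = 193.281 g/mol.
Mass from C: 10 × 12.011 = 120.110 g/mol.
%C = 120.110 / 193.281 × 100 = 62.14%.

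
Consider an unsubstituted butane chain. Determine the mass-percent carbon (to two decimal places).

82.66%

Atom tally by fragment:
  CH3 → C:1 H:3
  CH2 → C:1 H:2
  CH2 → C:1 H:2
  CH3 → C:1 H:3
Element totals:
  C: 4
  H: 10
Molecular formula: C4H10.
Molar mass = 58.124 g/mol.
Mass from C: 4 × 12.011 = 48.044 g/mol.
%C = 48.044 / 58.124 × 100 = 82.66%.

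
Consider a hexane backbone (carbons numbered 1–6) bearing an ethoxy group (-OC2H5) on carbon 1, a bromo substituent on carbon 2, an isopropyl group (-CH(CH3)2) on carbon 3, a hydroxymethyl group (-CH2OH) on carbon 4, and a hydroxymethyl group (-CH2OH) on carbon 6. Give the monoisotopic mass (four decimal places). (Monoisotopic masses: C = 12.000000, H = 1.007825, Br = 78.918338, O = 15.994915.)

310.1144

Atom tally by fragment:
  C2H5OCH2 → C:3 H:7 O:1
  CH(Br) → C:1 H:1 Br:1
  CH(CH(CH3)2) → C:4 H:8
  CH(CH2OH) → C:2 H:4 O:1
  CH2 → C:1 H:2
  CH2CH2OH → C:2 H:5 O:1
Element totals:
  C: 13
  H: 27
  Br: 1
  O: 3
Molecular formula: C13H27BrO3.
  M = 13(12.0) + 27(1.007825) + 78.918338 + 3(15.994915)
    = 156.000000 + 27.211275 + 78.918338 + 47.984745 = 310.114358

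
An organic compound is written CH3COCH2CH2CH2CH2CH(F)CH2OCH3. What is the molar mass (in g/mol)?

Atom tally by fragment:
  CH3COCH2 → C:3 H:5 O:1
  CH2 → C:1 H:2
  CH2 → C:1 H:2
  CH2 → C:1 H:2
  CH(F) → C:1 H:1 F:1
  CH2OCH3 → C:2 H:5 O:1
Element totals:
  C: 9
  H: 17
  F: 1
  O: 2
Molecular formula: C9H17FO2.
  M = 9(12.011) + 17(1.008) + 18.998 + 2(15.999)
    = 108.099 + 17.136 + 18.998 + 31.998 = 176.231

176.23 g/mol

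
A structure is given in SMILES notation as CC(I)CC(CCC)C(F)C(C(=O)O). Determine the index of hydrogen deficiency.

Atom tally by fragment:
  CH3 → C:1 H:3
  CH(I) → C:1 H:1 I:1
  CH2 → C:1 H:2
  CH(CH2CH2CH3) → C:4 H:8
  CH(F) → C:1 H:1 F:1
  CH2COOH → C:2 H:3 O:2
Element totals:
  C: 10
  H: 18
  F: 1
  I: 1
  O: 2
Molecular formula: C10H18FIO2.
DoU = (2C + 2 + N − H − X) / 2 = (2·10 + 2 + 0 − 18 − 2) / 2 = 1.

1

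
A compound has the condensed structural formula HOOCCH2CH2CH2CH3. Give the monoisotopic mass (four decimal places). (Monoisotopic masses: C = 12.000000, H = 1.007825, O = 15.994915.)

Atom tally by fragment:
  HOOCCH2 → C:2 H:3 O:2
  CH2 → C:1 H:2
  CH2 → C:1 H:2
  CH3 → C:1 H:3
Element totals:
  C: 5
  H: 10
  O: 2
Molecular formula: C5H10O2.
  M = 5(12.0) + 10(1.007825) + 2(15.994915)
    = 60.000000 + 10.078250 + 31.989830 = 102.068080

102.0681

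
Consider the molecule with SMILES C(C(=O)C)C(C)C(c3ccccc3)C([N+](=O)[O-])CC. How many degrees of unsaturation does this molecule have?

6

Atom tally by fragment:
  CH3COCH2 → C:3 H:5 O:1
  CH(CH3) → C:2 H:4
  CH(C6H5) → C:7 H:6
  CH(NO2) → C:1 H:1 N:1 O:2
  CH2 → C:1 H:2
  CH3 → C:1 H:3
Element totals:
  C: 15
  H: 21
  N: 1
  O: 3
Molecular formula: C15H21NO3.
DoU = (2C + 2 + N − H − X) / 2 = (2·15 + 2 + 1 − 21 − 0) / 2 = 6.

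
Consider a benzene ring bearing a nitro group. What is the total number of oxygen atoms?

Atom tally by fragment:
  benzene ring core → C:6 H:6
  (− 1 ring H displaced by substituents)
  + NO2 → N:1 O:2
Element totals:
  C: 6
  H: 5
  N: 1
  O: 2

2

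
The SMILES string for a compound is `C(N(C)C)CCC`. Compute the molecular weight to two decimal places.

Atom tally by fragment:
  (CH3)2NCH2 → C:3 H:8 N:1
  CH2 → C:1 H:2
  CH2 → C:1 H:2
  CH3 → C:1 H:3
Element totals:
  C: 6
  H: 15
  N: 1
Molecular formula: C6H15N.
  M = 6(12.011) + 15(1.008) + 14.007
    = 72.066 + 15.120 + 14.007 = 101.193

101.19 g/mol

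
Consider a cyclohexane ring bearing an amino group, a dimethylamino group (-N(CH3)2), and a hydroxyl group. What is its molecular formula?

C8H18N2O

Atom tally by fragment:
  cyclohexane ring core → C:6 H:12
  (− 3 ring H displaced by substituents)
  + NH2 → N:1 H:2
  + N(CH3)2 → N:1 C:2 H:6
  + OH → O:1 H:1
Element totals:
  C: 8
  H: 18
  N: 2
  O: 1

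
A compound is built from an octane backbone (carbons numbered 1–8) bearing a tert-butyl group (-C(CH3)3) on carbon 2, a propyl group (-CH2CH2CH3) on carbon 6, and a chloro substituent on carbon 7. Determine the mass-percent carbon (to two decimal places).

72.98%

Atom tally by fragment:
  CH3 → C:1 H:3
  CH(C(CH3)3) → C:5 H:10
  CH2 → C:1 H:2
  CH2 → C:1 H:2
  CH2 → C:1 H:2
  CH(CH2CH2CH3) → C:4 H:8
  CH(Cl) → C:1 H:1 Cl:1
  CH3 → C:1 H:3
Element totals:
  C: 15
  H: 31
  Cl: 1
Molecular formula: C15H31Cl.
Molar mass = 246.863 g/mol.
Mass from C: 15 × 12.011 = 180.165 g/mol.
%C = 180.165 / 246.863 × 100 = 72.98%.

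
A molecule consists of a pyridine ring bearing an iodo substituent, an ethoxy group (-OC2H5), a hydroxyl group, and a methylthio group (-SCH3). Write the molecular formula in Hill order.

Atom tally by fragment:
  pyridine ring core → C:5 H:5 N:1
  (− 4 ring H displaced by substituents)
  + I → I:1
  + OC2H5 → C:2 H:5 O:1
  + OH → O:1 H:1
  + SCH3 → C:1 H:3 S:1
Element totals:
  C: 8
  H: 10
  I: 1
  N: 1
  O: 2
  S: 1

C8H10INO2S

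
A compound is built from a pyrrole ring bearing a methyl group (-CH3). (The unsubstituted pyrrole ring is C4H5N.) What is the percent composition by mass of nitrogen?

17.27%

Atom tally by fragment:
  pyrrole ring core → C:4 H:5 N:1
  (− 1 ring H displaced by substituents)
  + CH3 → C:1 H:3
Element totals:
  C: 5
  H: 7
  N: 1
Molecular formula: C5H7N.
Molar mass = 81.118 g/mol.
Mass from N: 1 × 14.007 = 14.007 g/mol.
%N = 14.007 / 81.118 × 100 = 17.27%.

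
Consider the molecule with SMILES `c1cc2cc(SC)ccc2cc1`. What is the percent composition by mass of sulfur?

Atom tally by fragment:
  naphthalene ring system core → C:10 H:8
  (− 1 ring H displaced by substituents)
  + SCH3 → C:1 H:3 S:1
Element totals:
  C: 11
  H: 10
  S: 1
Molecular formula: C11H10S.
Molar mass = 174.261 g/mol.
Mass from S: 1 × 32.06 = 32.060 g/mol.
%S = 32.060 / 174.261 × 100 = 18.40%.

18.40%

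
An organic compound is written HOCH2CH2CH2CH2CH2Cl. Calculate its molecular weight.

122.59 g/mol

Atom tally by fragment:
  HOCH2CH2 → C:2 H:5 O:1
  CH2 → C:1 H:2
  CH2 → C:1 H:2
  CH2Cl → C:1 H:2 Cl:1
Element totals:
  C: 5
  H: 11
  Cl: 1
  O: 1
Molecular formula: C5H11ClO.
  M = 5(12.011) + 11(1.008) + 35.45 + 15.999
    = 60.055 + 11.088 + 35.450 + 15.999 = 122.592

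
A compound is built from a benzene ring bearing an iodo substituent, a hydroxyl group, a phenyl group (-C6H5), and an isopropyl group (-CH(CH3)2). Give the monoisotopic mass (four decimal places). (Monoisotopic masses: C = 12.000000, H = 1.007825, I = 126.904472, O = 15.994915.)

Atom tally by fragment:
  benzene ring core → C:6 H:6
  (− 4 ring H displaced by substituents)
  + I → I:1
  + OH → O:1 H:1
  + C6H5 → C:6 H:5
  + CH(CH3)2 → C:3 H:7
Element totals:
  C: 15
  H: 15
  I: 1
  O: 1
Molecular formula: C15H15IO.
  M = 15(12.0) + 15(1.007825) + 126.904472 + 15.994915
    = 180.000000 + 15.117375 + 126.904472 + 15.994915 = 338.016762

338.0168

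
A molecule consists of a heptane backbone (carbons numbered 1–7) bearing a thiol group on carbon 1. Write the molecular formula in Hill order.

C7H16S

Atom tally by fragment:
  HSCH2 → C:1 H:3 S:1
  CH2 → C:1 H:2
  CH2 → C:1 H:2
  CH2 → C:1 H:2
  CH2 → C:1 H:2
  CH2 → C:1 H:2
  CH3 → C:1 H:3
Element totals:
  C: 7
  H: 16
  S: 1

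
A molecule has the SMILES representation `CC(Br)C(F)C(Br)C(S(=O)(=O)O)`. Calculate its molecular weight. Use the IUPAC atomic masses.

327.99 g/mol

Atom tally by fragment:
  CH3 → C:1 H:3
  CH(Br) → C:1 H:1 Br:1
  CH(F) → C:1 H:1 F:1
  CH(Br) → C:1 H:1 Br:1
  CH2SO3H → C:1 H:3 S:1 O:3
Element totals:
  C: 5
  H: 9
  Br: 2
  F: 1
  O: 3
  S: 1
Molecular formula: C5H9Br2FO3S.
  M = 5(12.011) + 9(1.008) + 2(79.904) + 18.998 + 3(15.999) + 32.06
    = 60.055 + 9.072 + 159.808 + 18.998 + 47.997 + 32.060 = 327.990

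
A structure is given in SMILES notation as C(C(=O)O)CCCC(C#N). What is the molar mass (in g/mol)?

Atom tally by fragment:
  HOOCCH2 → C:2 H:3 O:2
  CH2 → C:1 H:2
  CH2 → C:1 H:2
  CH2 → C:1 H:2
  CH2CN → C:2 H:2 N:1
Element totals:
  C: 7
  H: 11
  N: 1
  O: 2
Molecular formula: C7H11NO2.
  M = 7(12.011) + 11(1.008) + 14.007 + 2(15.999)
    = 84.077 + 11.088 + 14.007 + 31.998 = 141.170

141.17 g/mol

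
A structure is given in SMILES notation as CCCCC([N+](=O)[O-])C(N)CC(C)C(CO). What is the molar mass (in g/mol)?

232.32 g/mol

Atom tally by fragment:
  CH3 → C:1 H:3
  CH2 → C:1 H:2
  CH2 → C:1 H:2
  CH2 → C:1 H:2
  CH(NO2) → C:1 H:1 N:1 O:2
  CH(NH2) → C:1 H:3 N:1
  CH2 → C:1 H:2
  CH(CH3) → C:2 H:4
  CH2CH2OH → C:2 H:5 O:1
Element totals:
  C: 11
  H: 24
  N: 2
  O: 3
Molecular formula: C11H24N2O3.
  M = 11(12.011) + 24(1.008) + 2(14.007) + 3(15.999)
    = 132.121 + 24.192 + 28.014 + 47.997 = 232.324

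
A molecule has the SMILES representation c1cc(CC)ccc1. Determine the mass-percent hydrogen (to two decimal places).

9.49%

Atom tally by fragment:
  benzene ring core → C:6 H:6
  (− 1 ring H displaced by substituents)
  + C2H5 → C:2 H:5
Element totals:
  C: 8
  H: 10
Molecular formula: C8H10.
Molar mass = 106.168 g/mol.
Mass from H: 10 × 1.008 = 10.080 g/mol.
%H = 10.080 / 106.168 × 100 = 9.49%.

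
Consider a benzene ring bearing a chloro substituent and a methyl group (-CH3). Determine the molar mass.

126.58 g/mol

Atom tally by fragment:
  benzene ring core → C:6 H:6
  (− 2 ring H displaced by substituents)
  + Cl → Cl:1
  + CH3 → C:1 H:3
Element totals:
  C: 7
  H: 7
  Cl: 1
Molecular formula: C7H7Cl.
  M = 7(12.011) + 7(1.008) + 35.45
    = 84.077 + 7.056 + 35.450 = 126.583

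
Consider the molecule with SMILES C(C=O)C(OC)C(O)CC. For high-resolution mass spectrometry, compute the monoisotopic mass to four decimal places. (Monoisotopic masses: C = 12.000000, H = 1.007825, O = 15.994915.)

146.0943

Atom tally by fragment:
  OHCCH2 → C:2 H:3 O:1
  CH(OCH3) → C:2 H:4 O:1
  CH(OH) → C:1 H:2 O:1
  CH2 → C:1 H:2
  CH3 → C:1 H:3
Element totals:
  C: 7
  H: 14
  O: 3
Molecular formula: C7H14O3.
  M = 7(12.0) + 14(1.007825) + 3(15.994915)
    = 84.000000 + 14.109550 + 47.984745 = 146.094295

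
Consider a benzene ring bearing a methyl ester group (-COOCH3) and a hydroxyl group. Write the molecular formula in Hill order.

C8H8O3

Atom tally by fragment:
  benzene ring core → C:6 H:6
  (− 2 ring H displaced by substituents)
  + COOCH3 → C:2 H:3 O:2
  + OH → O:1 H:1
Element totals:
  C: 8
  H: 8
  O: 3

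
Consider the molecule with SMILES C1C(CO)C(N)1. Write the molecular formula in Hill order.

Atom tally by fragment:
  cyclopropane ring core → C:3 H:6
  (− 2 ring H displaced by substituents)
  + CH2OH → C:1 H:3 O:1
  + NH2 → N:1 H:2
Element totals:
  C: 4
  H: 9
  N: 1
  O: 1

C4H9NO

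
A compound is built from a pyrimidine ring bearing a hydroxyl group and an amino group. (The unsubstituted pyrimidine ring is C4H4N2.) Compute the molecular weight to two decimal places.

Atom tally by fragment:
  pyrimidine ring core → C:4 H:4 N:2
  (− 2 ring H displaced by substituents)
  + OH → O:1 H:1
  + NH2 → N:1 H:2
Element totals:
  C: 4
  H: 5
  N: 3
  O: 1
Molecular formula: C4H5N3O.
  M = 4(12.011) + 5(1.008) + 3(14.007) + 15.999
    = 48.044 + 5.040 + 42.021 + 15.999 = 111.104

111.10 g/mol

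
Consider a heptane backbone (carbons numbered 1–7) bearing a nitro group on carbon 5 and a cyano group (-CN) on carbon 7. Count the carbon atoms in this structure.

8

Atom tally by fragment:
  CH3 → C:1 H:3
  CH2 → C:1 H:2
  CH2 → C:1 H:2
  CH2 → C:1 H:2
  CH(NO2) → C:1 H:1 N:1 O:2
  CH2 → C:1 H:2
  CH2CN → C:2 H:2 N:1
Element totals:
  C: 8
  H: 14
  N: 2
  O: 2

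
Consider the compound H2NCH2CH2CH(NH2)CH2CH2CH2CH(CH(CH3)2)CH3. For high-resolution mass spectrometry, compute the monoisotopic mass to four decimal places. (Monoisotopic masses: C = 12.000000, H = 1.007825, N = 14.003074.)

Element totals:
  C: 11
  H: 26
  N: 2
Molecular formula: C11H26N2.
  M = 11(12.0) + 26(1.007825) + 2(14.003074)
    = 132.000000 + 26.203450 + 28.006148 = 186.209598

186.2096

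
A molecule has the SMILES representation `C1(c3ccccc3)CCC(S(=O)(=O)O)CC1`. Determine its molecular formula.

Atom tally by fragment:
  cyclohexane ring core → C:6 H:12
  (− 2 ring H displaced by substituents)
  + C6H5 → C:6 H:5
  + SO3H → S:1 O:3 H:1
Element totals:
  C: 12
  H: 16
  O: 3
  S: 1

C12H16O3S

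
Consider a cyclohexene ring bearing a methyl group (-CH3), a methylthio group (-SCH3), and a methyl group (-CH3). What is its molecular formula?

C9H16S

Atom tally by fragment:
  cyclohexene ring core → C:6 H:10
  (− 3 ring H displaced by substituents)
  + CH3 → C:1 H:3
  + SCH3 → C:1 H:3 S:1
  + CH3 → C:1 H:3
Element totals:
  C: 9
  H: 16
  S: 1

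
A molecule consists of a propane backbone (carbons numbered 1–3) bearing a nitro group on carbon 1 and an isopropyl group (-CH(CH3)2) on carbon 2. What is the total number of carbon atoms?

Atom tally by fragment:
  O2NCH2 → C:1 H:2 N:1 O:2
  CH(CH(CH3)2) → C:4 H:8
  CH3 → C:1 H:3
Element totals:
  C: 6
  H: 13
  N: 1
  O: 2

6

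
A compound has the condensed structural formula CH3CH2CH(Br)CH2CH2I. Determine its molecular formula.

C5H10BrI

Element totals:
  C: 5
  H: 10
  Br: 1
  I: 1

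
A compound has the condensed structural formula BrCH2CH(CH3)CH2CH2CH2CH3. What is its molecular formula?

C7H15Br

Element totals:
  C: 7
  H: 15
  Br: 1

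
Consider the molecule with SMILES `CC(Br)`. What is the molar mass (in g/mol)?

108.97 g/mol

Atom tally by fragment:
  CH3 → C:1 H:3
  CH2Br → C:1 H:2 Br:1
Element totals:
  C: 2
  H: 5
  Br: 1
Molecular formula: C2H5Br.
  M = 2(12.011) + 5(1.008) + 79.904
    = 24.022 + 5.040 + 79.904 = 108.966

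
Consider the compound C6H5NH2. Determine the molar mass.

Element totals:
  C: 6
  H: 7
  N: 1
Molecular formula: C6H7N.
  M = 6(12.011) + 7(1.008) + 14.007
    = 72.066 + 7.056 + 14.007 = 93.129

93.13 g/mol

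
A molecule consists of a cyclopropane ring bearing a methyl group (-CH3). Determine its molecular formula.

Atom tally by fragment:
  cyclopropane ring core → C:3 H:6
  (− 1 ring H displaced by substituents)
  + CH3 → C:1 H:3
Element totals:
  C: 4
  H: 8

C4H8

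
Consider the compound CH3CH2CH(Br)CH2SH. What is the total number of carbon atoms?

4

Element totals:
  C: 4
  H: 9
  Br: 1
  S: 1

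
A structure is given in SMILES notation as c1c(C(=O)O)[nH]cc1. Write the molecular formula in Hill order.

C5H5NO2

Atom tally by fragment:
  pyrrole ring core → C:4 H:5 N:1
  (− 1 ring H displaced by substituents)
  + COOH → C:1 H:1 O:2
Element totals:
  C: 5
  H: 5
  N: 1
  O: 2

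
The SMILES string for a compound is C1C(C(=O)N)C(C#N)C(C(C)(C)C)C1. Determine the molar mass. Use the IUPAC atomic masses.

Atom tally by fragment:
  cyclopentane ring core → C:5 H:10
  (− 3 ring H displaced by substituents)
  + CONH2 → C:1 H:2 O:1 N:1
  + CN → C:1 N:1
  + C(CH3)3 → C:4 H:9
Element totals:
  C: 11
  H: 18
  N: 2
  O: 1
Molecular formula: C11H18N2O.
  M = 11(12.011) + 18(1.008) + 2(14.007) + 15.999
    = 132.121 + 18.144 + 28.014 + 15.999 = 194.278

194.28 g/mol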